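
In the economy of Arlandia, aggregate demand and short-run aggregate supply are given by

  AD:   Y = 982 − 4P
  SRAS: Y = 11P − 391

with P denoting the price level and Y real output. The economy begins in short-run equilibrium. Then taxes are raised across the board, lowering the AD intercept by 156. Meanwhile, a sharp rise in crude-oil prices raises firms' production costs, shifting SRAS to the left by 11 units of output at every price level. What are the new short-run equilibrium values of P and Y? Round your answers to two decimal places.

P = 81.87, Y = 498.53

After both shocks: AD is Y = 826 − 4P and SRAS is Y = 11P − 402.
Setting them equal: 1228 = 15P, so P = 81.87.
Substituting into AD, Y = 498.53.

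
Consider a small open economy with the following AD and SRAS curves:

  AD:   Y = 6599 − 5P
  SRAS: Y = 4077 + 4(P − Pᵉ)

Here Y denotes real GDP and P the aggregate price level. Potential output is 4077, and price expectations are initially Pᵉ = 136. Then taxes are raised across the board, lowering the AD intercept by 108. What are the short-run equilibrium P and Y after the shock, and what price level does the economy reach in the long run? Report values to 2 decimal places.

AD shifts left: new AD is Y = 6491 − 5P. With Pᵉ = 136, SRAS is Y = 3533 + 4P.
Short run: 6491 − 5P = 3533 + 4P gives 2958 = 9P, so P = 328.67 and Y = 6491 − 5P = 4847.67.
Y = 4847.67 is above potential 4077; expectations adjust and SRAS shifts left until Y = 4077.
Long run: on the new AD curve, 4077 = 6491 − 5P gives P = 482.80.

Short run: P = 328.67, Y = 4847.67. Long run: P = 482.80.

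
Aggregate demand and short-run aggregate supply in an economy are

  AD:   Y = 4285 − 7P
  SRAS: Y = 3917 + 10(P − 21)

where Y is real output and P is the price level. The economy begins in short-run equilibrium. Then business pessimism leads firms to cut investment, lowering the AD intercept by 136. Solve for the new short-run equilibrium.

P = 26, Y = 3967

This is a negative demand shock: AD shifts left.
New AD: Y = 4149 − 7P.
SRAS can be written Y = 3707 + 10P.
Set AD = SRAS: 4149 − 7P = 3707 + 10P, so 442 = 17P and P = 26.
Y = 4149 − 7·26 = 3967.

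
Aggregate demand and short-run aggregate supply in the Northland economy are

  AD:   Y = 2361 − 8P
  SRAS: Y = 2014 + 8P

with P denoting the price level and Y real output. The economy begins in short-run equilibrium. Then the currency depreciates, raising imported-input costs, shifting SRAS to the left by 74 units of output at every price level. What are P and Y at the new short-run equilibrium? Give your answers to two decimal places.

P = 26.31, Y = 2150.50

This is a negative supply shock: SRAS shifts left.
New SRAS: Y = 1940 + 8P.
Set AD = SRAS: 2361 − 8P = 1940 + 8P, so 421 = 16P and P = 26.31.
Substituting into AD, Y = 2150.50.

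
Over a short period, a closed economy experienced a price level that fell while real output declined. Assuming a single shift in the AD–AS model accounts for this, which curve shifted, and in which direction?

AD shifted left

P fell and Y fell. An AD shift moves P and Y in the same direction; an SRAS shift moves them in opposite directions.
Here P and Y moved in the same direction, so the AD curve shifted.
Since Y fell, AD shifted left.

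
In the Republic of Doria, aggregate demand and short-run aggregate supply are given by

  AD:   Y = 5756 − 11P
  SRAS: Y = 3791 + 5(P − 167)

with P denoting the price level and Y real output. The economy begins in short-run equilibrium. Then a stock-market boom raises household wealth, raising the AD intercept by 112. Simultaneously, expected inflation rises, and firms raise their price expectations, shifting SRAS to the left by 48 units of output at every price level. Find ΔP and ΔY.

After both shocks: AD is Y = 5868 − 11P and SRAS is Y = 2908 + 5P.
Setting them equal: 2960 = 16P, so P = 185.
Y = 5868 − 11·185 = 3833.
Initially P = 175, Y = 3831, so ΔP = +10 and ΔY = +2.

ΔP = +10, ΔY = +2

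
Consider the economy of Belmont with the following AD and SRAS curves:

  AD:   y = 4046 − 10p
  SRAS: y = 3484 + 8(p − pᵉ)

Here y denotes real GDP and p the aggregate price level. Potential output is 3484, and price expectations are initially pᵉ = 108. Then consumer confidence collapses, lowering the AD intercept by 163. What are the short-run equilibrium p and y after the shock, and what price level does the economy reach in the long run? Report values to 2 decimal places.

AD shifts left: new AD is y = 3883 − 10p. With pᵉ = 108, SRAS is y = 2620 + 8p.
Short run: 3883 − 10p = 2620 + 8p gives 1263 = 18p, so p = 70.17 and y = 3883 − 10p = 3181.33.
y = 3181.33 is below potential 3484; expectations adjust and SRAS shifts right until y = 3484.
Long run: on the new AD curve, 3484 = 3883 − 10p gives p = 39.90.

Short run: p = 70.17, y = 3181.33. Long run: p = 39.90.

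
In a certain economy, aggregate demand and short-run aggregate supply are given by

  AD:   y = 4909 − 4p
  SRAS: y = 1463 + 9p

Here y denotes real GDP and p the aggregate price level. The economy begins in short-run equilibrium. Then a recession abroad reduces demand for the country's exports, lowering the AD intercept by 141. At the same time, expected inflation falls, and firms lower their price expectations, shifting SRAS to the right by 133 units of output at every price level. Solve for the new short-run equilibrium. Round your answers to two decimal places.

After both shocks: AD is y = 4768 − 4p and SRAS is y = 1596 + 9p.
Setting them equal: 3172 = 13p, so p = 244.00.
Substituting into AD, y = 3792.00.

p = 244.00, y = 3792.00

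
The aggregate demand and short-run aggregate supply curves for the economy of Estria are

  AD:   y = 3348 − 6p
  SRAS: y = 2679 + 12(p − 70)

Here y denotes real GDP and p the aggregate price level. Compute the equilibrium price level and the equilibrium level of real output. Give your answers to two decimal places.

p = 83.83, y = 2845.00

Write SRAS as y = 2679 + 12p − 840 = 1839 + 12p.
Set AD = SRAS: 3348 − 6p = 1839 + 12p, so 1509 = 18p and p = 83.83.
Substituting into AD, y = 3348 − 6p = 2845.00.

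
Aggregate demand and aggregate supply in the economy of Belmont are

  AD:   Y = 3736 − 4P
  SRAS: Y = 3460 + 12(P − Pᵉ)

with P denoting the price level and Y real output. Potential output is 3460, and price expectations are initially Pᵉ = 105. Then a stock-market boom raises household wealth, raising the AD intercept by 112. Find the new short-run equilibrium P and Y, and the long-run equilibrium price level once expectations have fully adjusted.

Short run: P = 103, Y = 3436. Long run: P = 97.

AD shifts right: new AD is Y = 3848 − 4P. With Pᵉ = 105, SRAS is Y = 2200 + 12P.
Short run: 3848 − 4P = 2200 + 12P gives 1648 = 16P, so P = 103 and Y = 3848 − 4·103 = 3436.
Y = 3436 is below potential 3460; expectations adjust and SRAS shifts right until Y = 3460.
Long run: on the new AD curve, 3460 = 3848 − 4P gives P = 97.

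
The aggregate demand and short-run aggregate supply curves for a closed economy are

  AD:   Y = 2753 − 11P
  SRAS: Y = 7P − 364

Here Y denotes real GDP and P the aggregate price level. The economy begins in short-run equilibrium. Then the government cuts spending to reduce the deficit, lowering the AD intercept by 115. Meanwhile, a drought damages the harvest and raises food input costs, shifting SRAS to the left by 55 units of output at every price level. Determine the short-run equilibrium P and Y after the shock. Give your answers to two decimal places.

After both shocks: AD is Y = 2638 − 11P and SRAS is Y = 7P − 419.
Setting them equal: 3057 = 18P, so P = 169.83.
Substituting into AD, Y = 769.83.

P = 169.83, Y = 769.83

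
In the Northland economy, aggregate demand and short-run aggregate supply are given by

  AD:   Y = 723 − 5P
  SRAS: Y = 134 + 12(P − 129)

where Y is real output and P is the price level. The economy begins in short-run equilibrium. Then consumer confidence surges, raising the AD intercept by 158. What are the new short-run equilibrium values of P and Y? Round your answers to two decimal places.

P = 135.00, Y = 206.00

This is a positive demand shock: AD shifts right.
New AD: Y = 881 − 5P.
SRAS can be written Y = 12P − 1414.
Set AD = SRAS: 881 − 5P = 12P − 1414, so 2295 = 17P and P = 135.00.
Substituting into AD, Y = 206.00.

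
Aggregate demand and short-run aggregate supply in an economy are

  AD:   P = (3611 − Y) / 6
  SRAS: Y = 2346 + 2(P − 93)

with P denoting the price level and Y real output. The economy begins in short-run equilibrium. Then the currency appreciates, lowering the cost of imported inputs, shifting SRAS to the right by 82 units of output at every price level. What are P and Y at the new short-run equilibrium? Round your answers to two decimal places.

This is a positive supply shock: SRAS shifts right.
New SRAS: Y = 2242 + 2P.
Set AD = SRAS: 3611 − 6P = 2242 + 2P, so 1369 = 8P and P = 171.13.
Substituting into AD, Y = 2584.25.

P = 171.13, Y = 2584.25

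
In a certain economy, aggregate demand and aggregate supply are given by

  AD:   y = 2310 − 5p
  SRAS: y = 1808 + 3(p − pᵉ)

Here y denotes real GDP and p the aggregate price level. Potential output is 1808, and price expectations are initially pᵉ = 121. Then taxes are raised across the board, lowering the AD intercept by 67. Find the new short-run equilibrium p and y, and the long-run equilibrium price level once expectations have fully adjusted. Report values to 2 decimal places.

Short run: p = 99.75, y = 1744.25. Long run: p = 87.00.

AD shifts left: new AD is y = 2243 − 5p. With pᵉ = 121, SRAS is y = 1445 + 3p.
Short run: 2243 − 5p = 1445 + 3p gives 798 = 8p, so p = 99.75 and y = 2243 − 5p = 1744.25.
y = 1744.25 is below potential 1808; expectations adjust and SRAS shifts right until y = 1808.
Long run: on the new AD curve, 1808 = 2243 − 5p gives p = 87.00.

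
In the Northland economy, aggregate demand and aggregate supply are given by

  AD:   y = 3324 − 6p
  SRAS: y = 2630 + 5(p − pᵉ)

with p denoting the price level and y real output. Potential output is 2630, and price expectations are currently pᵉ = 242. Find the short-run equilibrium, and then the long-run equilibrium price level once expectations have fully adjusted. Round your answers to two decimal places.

Short run: p = 173.09, y = 2285.45. Long run: p = 115.67.

Short run: with pᵉ = 242, SRAS is y = 1420 + 5p. Setting AD = SRAS gives 1904 = 11p, so p = 173.09 and y = 3324 − 6p = 2285.45.
Output 2285.45 is below potential 2630, so over time expected prices fall and SRAS shifts right until y returns to 2630.
Long run: y = 2630 on the AD curve gives 2630 = 3324 − 6p, so p = 115.67.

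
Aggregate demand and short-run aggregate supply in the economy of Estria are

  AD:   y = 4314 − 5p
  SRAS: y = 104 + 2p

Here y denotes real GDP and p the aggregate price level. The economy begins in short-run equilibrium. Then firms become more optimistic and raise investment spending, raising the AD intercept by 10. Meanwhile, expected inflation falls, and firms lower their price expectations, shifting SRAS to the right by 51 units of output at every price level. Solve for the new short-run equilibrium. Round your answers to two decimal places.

After both shocks: AD is y = 4324 − 5p and SRAS is y = 155 + 2p.
Setting them equal: 4169 = 7p, so p = 595.57.
Substituting into AD, y = 1346.14.

p = 595.57, y = 1346.14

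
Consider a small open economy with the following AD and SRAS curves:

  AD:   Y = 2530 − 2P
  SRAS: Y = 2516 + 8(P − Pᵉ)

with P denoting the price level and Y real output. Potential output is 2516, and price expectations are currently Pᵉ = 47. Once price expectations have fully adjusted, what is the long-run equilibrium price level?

Long-run P = 7

Short run: with Pᵉ = 47, SRAS is Y = 2140 + 8P. Setting AD = SRAS gives 390 = 10P, so P = 39 and Y = 2530 − 2·39 = 2452.
Output 2452 is below potential 2516, so over time expected prices fall and SRAS shifts right until Y returns to 2516.
Long run: Y = 2516 on the AD curve gives 2516 = 2530 − 2P, so P = 7.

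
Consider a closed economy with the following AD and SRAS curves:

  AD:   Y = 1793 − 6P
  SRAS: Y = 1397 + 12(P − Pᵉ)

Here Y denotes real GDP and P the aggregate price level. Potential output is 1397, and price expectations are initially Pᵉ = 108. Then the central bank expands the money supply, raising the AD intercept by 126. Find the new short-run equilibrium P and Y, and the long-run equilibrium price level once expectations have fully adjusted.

AD shifts right: new AD is Y = 1919 − 6P. With Pᵉ = 108, SRAS is Y = 101 + 12P.
Short run: 1919 − 6P = 101 + 12P gives 1818 = 18P, so P = 101 and Y = 1919 − 6·101 = 1313.
Y = 1313 is below potential 1397; expectations adjust and SRAS shifts right until Y = 1397.
Long run: on the new AD curve, 1397 = 1919 − 6P gives P = 87.

Short run: P = 101, Y = 1313. Long run: P = 87.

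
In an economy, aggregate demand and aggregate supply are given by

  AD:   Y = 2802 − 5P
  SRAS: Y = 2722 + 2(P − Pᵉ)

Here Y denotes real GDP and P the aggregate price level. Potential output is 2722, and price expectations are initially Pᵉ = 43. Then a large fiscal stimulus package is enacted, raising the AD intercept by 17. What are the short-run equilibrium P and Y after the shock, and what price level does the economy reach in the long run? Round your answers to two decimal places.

AD shifts right: new AD is Y = 2819 − 5P. With Pᵉ = 43, SRAS is Y = 2636 + 2P.
Short run: 2819 − 5P = 2636 + 2P gives 183 = 7P, so P = 26.14 and Y = 2819 − 5P = 2688.29.
Y = 2688.29 is below potential 2722; expectations adjust and SRAS shifts right until Y = 2722.
Long run: on the new AD curve, 2722 = 2819 − 5P gives P = 19.40.

Short run: P = 26.14, Y = 2688.29. Long run: P = 19.40.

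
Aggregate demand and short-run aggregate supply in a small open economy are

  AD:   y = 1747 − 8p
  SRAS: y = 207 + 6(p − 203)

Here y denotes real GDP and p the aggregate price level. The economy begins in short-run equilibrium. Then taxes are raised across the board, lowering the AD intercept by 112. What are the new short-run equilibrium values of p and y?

This is a negative demand shock: AD shifts left.
New AD: y = 1635 − 8p.
SRAS can be written y = 6p − 1011.
Set AD = SRAS: 1635 − 8p = 6p − 1011, so 2646 = 14p and p = 189.
y = 1635 − 8·189 = 123.

p = 189, y = 123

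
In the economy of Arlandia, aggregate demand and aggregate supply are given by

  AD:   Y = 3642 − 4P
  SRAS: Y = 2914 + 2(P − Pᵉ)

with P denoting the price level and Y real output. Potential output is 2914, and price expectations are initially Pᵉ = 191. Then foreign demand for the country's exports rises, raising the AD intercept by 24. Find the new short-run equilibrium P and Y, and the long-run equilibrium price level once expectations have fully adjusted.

Short run: P = 189, Y = 2910. Long run: P = 188.

AD shifts right: new AD is Y = 3666 − 4P. With Pᵉ = 191, SRAS is Y = 2532 + 2P.
Short run: 3666 − 4P = 2532 + 2P gives 1134 = 6P, so P = 189 and Y = 3666 − 4·189 = 2910.
Y = 2910 is below potential 2914; expectations adjust and SRAS shifts right until Y = 2914.
Long run: on the new AD curve, 2914 = 3666 − 4P gives P = 188.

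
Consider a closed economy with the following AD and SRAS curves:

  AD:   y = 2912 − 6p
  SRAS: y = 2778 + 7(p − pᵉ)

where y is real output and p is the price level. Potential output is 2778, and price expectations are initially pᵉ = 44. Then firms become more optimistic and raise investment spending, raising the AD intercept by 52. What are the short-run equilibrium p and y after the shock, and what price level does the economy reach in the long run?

Short run: p = 38, y = 2736. Long run: p = 31.

AD shifts right: new AD is y = 2964 − 6p. With pᵉ = 44, SRAS is y = 2470 + 7p.
Short run: 2964 − 6p = 2470 + 7p gives 494 = 13p, so p = 38 and y = 2964 − 6·38 = 2736.
y = 2736 is below potential 2778; expectations adjust and SRAS shifts right until y = 2778.
Long run: on the new AD curve, 2778 = 2964 − 6p gives p = 31.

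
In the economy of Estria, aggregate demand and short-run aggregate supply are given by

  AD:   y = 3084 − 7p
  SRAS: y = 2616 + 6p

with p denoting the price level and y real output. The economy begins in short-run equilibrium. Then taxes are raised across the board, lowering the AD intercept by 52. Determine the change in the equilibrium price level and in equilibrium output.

Δp = -4, Δy = -24

This is a negative demand shock: AD shifts left.
New AD: y = 3032 − 7p.
Set AD = SRAS: 3032 − 7p = 2616 + 6p, so 416 = 13p and p = 32.
y = 3032 − 7·32 = 2808.
Initially p = 36, y = 2832, so Δp = -4 and Δy = -24.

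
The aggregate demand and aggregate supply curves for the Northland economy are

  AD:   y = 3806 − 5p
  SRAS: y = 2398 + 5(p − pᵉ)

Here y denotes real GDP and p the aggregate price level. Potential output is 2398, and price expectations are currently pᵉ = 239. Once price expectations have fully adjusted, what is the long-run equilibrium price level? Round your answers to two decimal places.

Short run: with pᵉ = 239, SRAS is y = 1203 + 5p. Setting AD = SRAS gives 2603 = 10p, so p = 260.30 and y = 3806 − 5p = 2504.50.
Output 2504.50 is above potential 2398, so over time expected prices rise and SRAS shifts left until y returns to 2398.
Long run: y = 2398 on the AD curve gives 2398 = 3806 − 5p, so p = 281.60.

Long-run p = 281.60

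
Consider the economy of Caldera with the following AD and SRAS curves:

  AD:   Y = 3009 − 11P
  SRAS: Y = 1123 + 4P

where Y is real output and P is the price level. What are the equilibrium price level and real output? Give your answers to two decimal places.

P = 125.73, Y = 1625.93

Set AD = SRAS: 3009 − 11P = 1123 + 4P, so 1886 = 15P and P = 125.73.
Substituting into AD, Y = 3009 − 11P = 1625.93.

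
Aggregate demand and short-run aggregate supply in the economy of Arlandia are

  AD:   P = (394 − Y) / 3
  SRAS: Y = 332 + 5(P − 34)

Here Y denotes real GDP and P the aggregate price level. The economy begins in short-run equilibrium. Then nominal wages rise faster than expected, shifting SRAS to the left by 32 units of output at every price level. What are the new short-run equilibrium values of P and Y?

This is a negative supply shock: SRAS shifts left.
New SRAS: Y = 130 + 5P.
Set AD = SRAS: 394 − 3P = 130 + 5P, so 264 = 8P and P = 33.
Y = 394 − 3·33 = 295.

P = 33, Y = 295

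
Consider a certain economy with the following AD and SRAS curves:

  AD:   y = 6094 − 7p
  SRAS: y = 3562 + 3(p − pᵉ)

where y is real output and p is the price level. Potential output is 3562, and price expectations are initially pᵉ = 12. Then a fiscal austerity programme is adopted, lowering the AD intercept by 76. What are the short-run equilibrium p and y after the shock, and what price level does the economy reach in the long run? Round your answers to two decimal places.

AD shifts left: new AD is y = 6018 − 7p. With pᵉ = 12, SRAS is y = 3526 + 3p.
Short run: 6018 − 7p = 3526 + 3p gives 2492 = 10p, so p = 249.20 and y = 6018 − 7p = 4273.60.
y = 4273.60 is above potential 3562; expectations adjust and SRAS shifts left until y = 3562.
Long run: on the new AD curve, 3562 = 6018 − 7p gives p = 350.86.

Short run: p = 249.20, y = 4273.60. Long run: p = 350.86.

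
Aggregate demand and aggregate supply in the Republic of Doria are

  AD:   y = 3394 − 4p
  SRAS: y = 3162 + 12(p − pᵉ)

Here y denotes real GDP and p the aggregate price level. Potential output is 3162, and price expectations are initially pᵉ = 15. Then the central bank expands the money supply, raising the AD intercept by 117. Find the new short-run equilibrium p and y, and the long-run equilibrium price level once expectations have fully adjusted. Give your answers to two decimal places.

Short run: p = 33.06, y = 3378.75. Long run: p = 87.25.

AD shifts right: new AD is y = 3511 − 4p. With pᵉ = 15, SRAS is y = 2982 + 12p.
Short run: 3511 − 4p = 2982 + 12p gives 529 = 16p, so p = 33.06 and y = 3511 − 4p = 3378.75.
y = 3378.75 is above potential 3162; expectations adjust and SRAS shifts left until y = 3162.
Long run: on the new AD curve, 3162 = 3511 − 4p gives p = 87.25.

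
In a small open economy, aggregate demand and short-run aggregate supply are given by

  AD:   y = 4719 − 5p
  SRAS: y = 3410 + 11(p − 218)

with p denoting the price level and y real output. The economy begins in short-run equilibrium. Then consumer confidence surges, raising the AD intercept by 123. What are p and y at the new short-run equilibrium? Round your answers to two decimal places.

p = 239.38, y = 3645.13

This is a positive demand shock: AD shifts right.
New AD: y = 4842 − 5p.
SRAS can be written y = 1012 + 11p.
Set AD = SRAS: 4842 − 5p = 1012 + 11p, so 3830 = 16p and p = 239.38.
Substituting into AD, y = 3645.13.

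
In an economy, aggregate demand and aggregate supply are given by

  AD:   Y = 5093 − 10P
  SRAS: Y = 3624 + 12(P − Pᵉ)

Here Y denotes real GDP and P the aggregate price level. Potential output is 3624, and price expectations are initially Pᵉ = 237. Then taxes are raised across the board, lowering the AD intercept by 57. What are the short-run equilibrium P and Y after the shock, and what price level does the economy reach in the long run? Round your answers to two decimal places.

AD shifts left: new AD is Y = 5036 − 10P. With Pᵉ = 237, SRAS is Y = 780 + 12P.
Short run: 5036 − 10P = 780 + 12P gives 4256 = 22P, so P = 193.45 and Y = 5036 − 10P = 3101.45.
Y = 3101.45 is below potential 3624; expectations adjust and SRAS shifts right until Y = 3624.
Long run: on the new AD curve, 3624 = 5036 − 10P gives P = 141.20.

Short run: P = 193.45, Y = 3101.45. Long run: P = 141.20.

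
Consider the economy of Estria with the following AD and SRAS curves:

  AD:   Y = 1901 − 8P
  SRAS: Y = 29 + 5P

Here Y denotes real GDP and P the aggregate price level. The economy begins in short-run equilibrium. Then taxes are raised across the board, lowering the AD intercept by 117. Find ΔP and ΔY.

This is a negative demand shock: AD shifts left.
New AD: Y = 1784 − 8P.
Set AD = SRAS: 1784 − 8P = 29 + 5P, so 1755 = 13P and P = 135.
Y = 1784 − 8·135 = 704.
Initially P = 144, Y = 749, so ΔP = -9 and ΔY = -45.

ΔP = -9, ΔY = -45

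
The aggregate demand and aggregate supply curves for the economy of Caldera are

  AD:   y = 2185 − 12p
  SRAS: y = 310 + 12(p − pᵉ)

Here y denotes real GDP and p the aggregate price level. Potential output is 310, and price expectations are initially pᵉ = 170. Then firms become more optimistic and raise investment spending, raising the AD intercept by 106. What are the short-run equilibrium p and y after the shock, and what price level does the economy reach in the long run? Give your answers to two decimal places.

Short run: p = 167.54, y = 280.50. Long run: p = 165.08.

AD shifts right: new AD is y = 2291 − 12p. With pᵉ = 170, SRAS is y = 12p − 1730.
Short run: 2291 − 12p = 12p − 1730 gives 4021 = 24p, so p = 167.54 and y = 2291 − 12p = 280.50.
y = 280.50 is below potential 310; expectations adjust and SRAS shifts right until y = 310.
Long run: on the new AD curve, 310 = 2291 − 12p gives p = 165.08.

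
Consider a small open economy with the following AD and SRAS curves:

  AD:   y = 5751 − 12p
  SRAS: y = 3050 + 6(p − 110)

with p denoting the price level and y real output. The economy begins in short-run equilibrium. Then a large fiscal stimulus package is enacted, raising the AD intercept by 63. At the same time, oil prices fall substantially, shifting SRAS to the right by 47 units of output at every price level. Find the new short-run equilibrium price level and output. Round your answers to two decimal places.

p = 187.61, y = 3562.67

After both shocks: AD is y = 5814 − 12p and SRAS is y = 2437 + 6p.
Setting them equal: 3377 = 18p, so p = 187.61.
Substituting into AD, y = 3562.67.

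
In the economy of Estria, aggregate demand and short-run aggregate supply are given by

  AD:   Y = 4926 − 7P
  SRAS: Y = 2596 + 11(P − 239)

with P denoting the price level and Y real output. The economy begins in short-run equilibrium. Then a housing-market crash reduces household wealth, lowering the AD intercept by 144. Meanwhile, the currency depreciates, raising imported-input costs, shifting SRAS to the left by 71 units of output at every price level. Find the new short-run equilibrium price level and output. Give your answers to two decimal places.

After both shocks: AD is Y = 4782 − 7P and SRAS is Y = 11P − 104.
Setting them equal: 4886 = 18P, so P = 271.44.
Substituting into AD, Y = 2881.89.

P = 271.44, Y = 2881.89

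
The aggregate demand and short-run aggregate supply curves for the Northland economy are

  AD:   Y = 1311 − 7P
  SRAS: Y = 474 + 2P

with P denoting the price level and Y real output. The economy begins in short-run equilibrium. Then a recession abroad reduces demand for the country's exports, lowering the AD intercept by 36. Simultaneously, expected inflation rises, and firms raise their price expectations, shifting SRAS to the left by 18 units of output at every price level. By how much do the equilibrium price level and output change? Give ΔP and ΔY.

ΔP = -2, ΔY = -22

After both shocks: AD is Y = 1275 − 7P and SRAS is Y = 456 + 2P.
Setting them equal: 819 = 9P, so P = 91.
Y = 1275 − 7·91 = 638.
Initially P = 93, Y = 660, so ΔP = -2 and ΔY = -22.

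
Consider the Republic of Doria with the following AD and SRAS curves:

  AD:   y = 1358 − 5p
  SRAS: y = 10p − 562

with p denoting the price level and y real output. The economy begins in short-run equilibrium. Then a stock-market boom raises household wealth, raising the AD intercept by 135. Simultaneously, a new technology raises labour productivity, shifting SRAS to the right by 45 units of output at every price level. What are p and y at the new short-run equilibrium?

p = 134, y = 823

After both shocks: AD is y = 1493 − 5p and SRAS is y = 10p − 517.
Setting them equal: 2010 = 15p, so p = 134.
y = 1493 − 5·134 = 823.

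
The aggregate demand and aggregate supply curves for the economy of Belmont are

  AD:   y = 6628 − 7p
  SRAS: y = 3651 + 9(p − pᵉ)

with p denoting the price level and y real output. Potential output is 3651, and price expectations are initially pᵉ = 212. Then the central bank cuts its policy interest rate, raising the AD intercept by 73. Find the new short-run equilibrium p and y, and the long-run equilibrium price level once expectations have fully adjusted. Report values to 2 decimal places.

AD shifts right: new AD is y = 6701 − 7p. With pᵉ = 212, SRAS is y = 1743 + 9p.
Short run: 6701 − 7p = 1743 + 9p gives 4958 = 16p, so p = 309.88 and y = 6701 − 7p = 4531.88.
y = 4531.88 is above potential 3651; expectations adjust and SRAS shifts left until y = 3651.
Long run: on the new AD curve, 3651 = 6701 − 7p gives p = 435.71.

Short run: p = 309.88, y = 4531.88. Long run: p = 435.71.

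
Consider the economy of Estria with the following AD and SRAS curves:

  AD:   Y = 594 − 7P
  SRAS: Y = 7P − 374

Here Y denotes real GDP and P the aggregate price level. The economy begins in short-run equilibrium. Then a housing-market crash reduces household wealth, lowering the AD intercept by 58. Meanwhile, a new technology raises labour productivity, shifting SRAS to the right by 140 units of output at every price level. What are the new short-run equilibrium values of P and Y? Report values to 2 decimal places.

After both shocks: AD is Y = 536 − 7P and SRAS is Y = 7P − 234.
Setting them equal: 770 = 14P, so P = 55.00.
Substituting into AD, Y = 151.00.

P = 55.00, Y = 151.00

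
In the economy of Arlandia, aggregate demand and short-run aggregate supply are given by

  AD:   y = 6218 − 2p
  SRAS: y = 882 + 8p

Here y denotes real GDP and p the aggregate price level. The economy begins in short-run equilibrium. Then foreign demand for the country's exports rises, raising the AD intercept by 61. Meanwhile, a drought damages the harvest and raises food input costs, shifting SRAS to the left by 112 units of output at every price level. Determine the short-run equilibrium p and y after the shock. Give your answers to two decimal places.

After both shocks: AD is y = 6279 − 2p and SRAS is y = 770 + 8p.
Setting them equal: 5509 = 10p, so p = 550.90.
Substituting into AD, y = 5177.20.

p = 550.90, y = 5177.20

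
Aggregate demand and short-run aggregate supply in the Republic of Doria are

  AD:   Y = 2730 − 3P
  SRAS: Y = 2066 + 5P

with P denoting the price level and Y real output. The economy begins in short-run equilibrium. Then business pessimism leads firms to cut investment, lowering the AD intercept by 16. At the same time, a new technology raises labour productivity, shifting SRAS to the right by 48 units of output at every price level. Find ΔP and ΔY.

ΔP = -8, ΔY = +8

After both shocks: AD is Y = 2714 − 3P and SRAS is Y = 2114 + 5P.
Setting them equal: 600 = 8P, so P = 75.
Y = 2714 − 3·75 = 2489.
Initially P = 83, Y = 2481, so ΔP = -8 and ΔY = +8.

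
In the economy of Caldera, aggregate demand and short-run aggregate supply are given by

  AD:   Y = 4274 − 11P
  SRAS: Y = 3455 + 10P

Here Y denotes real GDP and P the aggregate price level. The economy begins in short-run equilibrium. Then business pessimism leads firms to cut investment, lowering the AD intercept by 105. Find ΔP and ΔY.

This is a negative demand shock: AD shifts left.
New AD: Y = 4169 − 11P.
Set AD = SRAS: 4169 − 11P = 3455 + 10P, so 714 = 21P and P = 34.
Y = 4169 − 11·34 = 3795.
Initially P = 39, Y = 3845, so ΔP = -5 and ΔY = -50.

ΔP = -5, ΔY = -50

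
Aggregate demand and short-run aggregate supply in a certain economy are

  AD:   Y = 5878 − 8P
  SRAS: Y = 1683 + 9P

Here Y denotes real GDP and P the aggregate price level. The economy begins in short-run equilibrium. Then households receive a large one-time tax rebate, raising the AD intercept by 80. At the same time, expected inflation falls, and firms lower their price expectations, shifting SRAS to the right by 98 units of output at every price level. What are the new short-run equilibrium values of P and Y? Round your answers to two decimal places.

After both shocks: AD is Y = 5958 − 8P and SRAS is Y = 1781 + 9P.
Setting them equal: 4177 = 17P, so P = 245.71.
Substituting into AD, Y = 3992.35.

P = 245.71, Y = 3992.35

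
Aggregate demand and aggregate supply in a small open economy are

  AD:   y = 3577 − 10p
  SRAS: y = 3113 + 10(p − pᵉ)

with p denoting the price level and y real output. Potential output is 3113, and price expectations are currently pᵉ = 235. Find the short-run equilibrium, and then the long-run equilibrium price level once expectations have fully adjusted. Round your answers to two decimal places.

Short run: with pᵉ = 235, SRAS is y = 763 + 10p. Setting AD = SRAS gives 2814 = 20p, so p = 140.70 and y = 3577 − 10p = 2170.00.
Output 2170.00 is below potential 3113, so over time expected prices fall and SRAS shifts right until y returns to 3113.
Long run: y = 3113 on the AD curve gives 3113 = 3577 − 10p, so p = 46.40.

Short run: p = 140.70, y = 2170.00. Long run: p = 46.40.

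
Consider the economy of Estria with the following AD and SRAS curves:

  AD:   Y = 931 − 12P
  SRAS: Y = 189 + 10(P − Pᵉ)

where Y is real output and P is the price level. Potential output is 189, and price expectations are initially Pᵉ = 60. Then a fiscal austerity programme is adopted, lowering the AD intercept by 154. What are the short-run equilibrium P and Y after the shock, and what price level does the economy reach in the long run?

AD shifts left: new AD is Y = 777 − 12P. With Pᵉ = 60, SRAS is Y = 10P − 411.
Short run: 777 − 12P = 10P − 411 gives 1188 = 22P, so P = 54 and Y = 777 − 12·54 = 129.
Y = 129 is below potential 189; expectations adjust and SRAS shifts right until Y = 189.
Long run: on the new AD curve, 189 = 777 − 12P gives P = 49.

Short run: P = 54, Y = 129. Long run: P = 49.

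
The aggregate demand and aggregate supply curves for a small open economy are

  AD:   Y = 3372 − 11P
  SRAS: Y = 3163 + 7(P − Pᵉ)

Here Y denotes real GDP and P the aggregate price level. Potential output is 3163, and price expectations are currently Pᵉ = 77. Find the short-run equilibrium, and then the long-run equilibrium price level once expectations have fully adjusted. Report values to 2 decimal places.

Short run: with Pᵉ = 77, SRAS is Y = 2624 + 7P. Setting AD = SRAS gives 748 = 18P, so P = 41.56 and Y = 3372 − 11P = 2914.89.
Output 2914.89 is below potential 3163, so over time expected prices fall and SRAS shifts right until Y returns to 3163.
Long run: Y = 3163 on the AD curve gives 3163 = 3372 − 11P, so P = 19.00.

Short run: P = 41.56, Y = 2914.89. Long run: P = 19.00.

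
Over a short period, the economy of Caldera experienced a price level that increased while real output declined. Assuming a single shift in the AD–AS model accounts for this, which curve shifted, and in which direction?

P rose and Y fell. An AD shift moves P and Y in the same direction; an SRAS shift moves them in opposite directions.
Here P and Y moved in opposite directions, so the SRAS curve shifted.
Since Y fell, SRAS shifted left.

SRAS shifted left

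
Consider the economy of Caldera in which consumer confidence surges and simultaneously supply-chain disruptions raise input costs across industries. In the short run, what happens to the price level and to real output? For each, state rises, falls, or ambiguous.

Price level: rises; output: ambiguous

The first event is a positive demand shock: AD shifts right, which by itself pushes P up and Y up.
The second is an adverse supply shock: SRAS shifts left, which by itself pushes P up and Y down.
Both shocks push P up, so P rises. The two shocks push Y in opposite directions, so the effect on Y is ambiguous.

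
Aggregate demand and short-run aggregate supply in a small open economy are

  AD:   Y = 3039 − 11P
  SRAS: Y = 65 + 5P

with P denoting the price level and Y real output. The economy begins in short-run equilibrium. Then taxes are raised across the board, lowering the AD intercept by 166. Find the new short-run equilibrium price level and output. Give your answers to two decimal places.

P = 175.50, Y = 942.50

This is a negative demand shock: AD shifts left.
New AD: Y = 2873 − 11P.
Set AD = SRAS: 2873 − 11P = 65 + 5P, so 2808 = 16P and P = 175.50.
Substituting into AD, Y = 942.50.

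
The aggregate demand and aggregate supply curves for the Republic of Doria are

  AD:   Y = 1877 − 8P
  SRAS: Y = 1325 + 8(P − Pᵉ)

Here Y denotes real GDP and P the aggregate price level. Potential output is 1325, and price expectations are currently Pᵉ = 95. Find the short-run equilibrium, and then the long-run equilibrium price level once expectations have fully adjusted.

Short run: with Pᵉ = 95, SRAS is Y = 565 + 8P. Setting AD = SRAS gives 1312 = 16P, so P = 82 and Y = 1877 − 8·82 = 1221.
Output 1221 is below potential 1325, so over time expected prices fall and SRAS shifts right until Y returns to 1325.
Long run: Y = 1325 on the AD curve gives 1325 = 1877 − 8P, so P = 69.

Short run: P = 82, Y = 1221. Long run: P = 69.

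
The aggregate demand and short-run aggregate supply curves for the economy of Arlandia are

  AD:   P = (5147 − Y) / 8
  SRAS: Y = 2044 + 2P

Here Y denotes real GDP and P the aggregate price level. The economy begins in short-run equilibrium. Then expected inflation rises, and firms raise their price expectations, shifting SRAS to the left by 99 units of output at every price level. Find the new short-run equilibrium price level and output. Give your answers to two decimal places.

This is a negative supply shock: SRAS shifts left.
New SRAS: Y = 1945 + 2P.
Set AD = SRAS: 5147 − 8P = 1945 + 2P, so 3202 = 10P and P = 320.20.
Substituting into AD, Y = 2585.40.

P = 320.20, Y = 2585.40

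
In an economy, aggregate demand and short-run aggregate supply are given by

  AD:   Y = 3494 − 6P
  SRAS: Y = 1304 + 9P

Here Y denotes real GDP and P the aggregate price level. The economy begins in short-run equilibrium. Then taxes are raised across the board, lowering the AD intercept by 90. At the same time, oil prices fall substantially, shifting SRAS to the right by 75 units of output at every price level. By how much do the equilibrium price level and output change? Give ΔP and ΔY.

ΔP = -11, ΔY = -24

After both shocks: AD is Y = 3404 − 6P and SRAS is Y = 1379 + 9P.
Setting them equal: 2025 = 15P, so P = 135.
Y = 3404 − 6·135 = 2594.
Initially P = 146, Y = 2618, so ΔP = -11 and ΔY = -24.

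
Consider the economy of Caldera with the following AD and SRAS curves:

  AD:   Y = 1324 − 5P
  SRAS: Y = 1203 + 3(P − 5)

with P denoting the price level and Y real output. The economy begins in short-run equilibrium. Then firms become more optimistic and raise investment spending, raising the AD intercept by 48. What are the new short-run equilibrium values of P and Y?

This is a positive demand shock: AD shifts right.
New AD: Y = 1372 − 5P.
SRAS can be written Y = 1188 + 3P.
Set AD = SRAS: 1372 − 5P = 1188 + 3P, so 184 = 8P and P = 23.
Y = 1372 − 5·23 = 1257.

P = 23, Y = 1257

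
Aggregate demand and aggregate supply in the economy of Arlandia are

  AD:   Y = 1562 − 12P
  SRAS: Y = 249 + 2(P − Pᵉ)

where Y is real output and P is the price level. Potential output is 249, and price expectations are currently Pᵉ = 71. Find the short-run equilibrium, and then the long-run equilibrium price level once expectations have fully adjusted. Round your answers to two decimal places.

Short run: with Pᵉ = 71, SRAS is Y = 107 + 2P. Setting AD = SRAS gives 1455 = 14P, so P = 103.93 and Y = 1562 − 12P = 314.86.
Output 314.86 is above potential 249, so over time expected prices rise and SRAS shifts left until Y returns to 249.
Long run: Y = 249 on the AD curve gives 249 = 1562 − 12P, so P = 109.42.

Short run: P = 103.93, Y = 314.86. Long run: P = 109.42.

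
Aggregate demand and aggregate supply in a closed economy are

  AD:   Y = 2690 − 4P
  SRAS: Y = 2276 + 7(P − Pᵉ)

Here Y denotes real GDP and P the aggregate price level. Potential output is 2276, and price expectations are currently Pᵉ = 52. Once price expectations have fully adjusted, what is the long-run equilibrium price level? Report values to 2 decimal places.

Short run: with Pᵉ = 52, SRAS is Y = 1912 + 7P. Setting AD = SRAS gives 778 = 11P, so P = 70.73 and Y = 2690 − 4P = 2407.09.
Output 2407.09 is above potential 2276, so over time expected prices rise and SRAS shifts left until Y returns to 2276.
Long run: Y = 2276 on the AD curve gives 2276 = 2690 − 4P, so P = 103.50.

Long-run P = 103.50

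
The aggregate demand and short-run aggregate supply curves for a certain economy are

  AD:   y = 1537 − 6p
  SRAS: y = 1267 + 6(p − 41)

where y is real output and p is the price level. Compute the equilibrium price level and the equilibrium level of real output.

p = 43, y = 1279

Write SRAS as y = 1267 + 6p − 246 = 1021 + 6p.
Set AD = SRAS: 1537 − 6p = 1021 + 6p, so 516 = 12p and p = 43.
Then y = 1537 − 6·43 = 1279.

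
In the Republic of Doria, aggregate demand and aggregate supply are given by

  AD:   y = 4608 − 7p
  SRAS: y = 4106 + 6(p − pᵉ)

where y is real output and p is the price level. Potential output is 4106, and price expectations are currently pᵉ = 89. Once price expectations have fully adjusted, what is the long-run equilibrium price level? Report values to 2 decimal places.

Short run: with pᵉ = 89, SRAS is y = 3572 + 6p. Setting AD = SRAS gives 1036 = 13p, so p = 79.69 and y = 4608 − 7p = 4050.15.
Output 4050.15 is below potential 4106, so over time expected prices fall and SRAS shifts right until y returns to 4106.
Long run: y = 4106 on the AD curve gives 4106 = 4608 − 7p, so p = 71.71.

Long-run p = 71.71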